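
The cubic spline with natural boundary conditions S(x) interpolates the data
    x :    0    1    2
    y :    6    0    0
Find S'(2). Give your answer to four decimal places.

With M_i denoting the second derivative at x_i, h_i = 1, 1, and Δ_i = (y_(i+1) − y_i)/h_i = -6, 0:
  1·M_0 + 4·M_1 + 1·M_2 = 6(Δ_1 - Δ_0) = 36
Natural end conditions: M_0 = M_2 = 0.
Forward elimination and back-substitution give M_0 = 0, M_1 = 9, M_2 = 0.
On [1, 2], S'(x) = b_1 + 2c_1·(x - 1) + 3d_1·(x - 1)² with b_1 = Δ_1 - h_1(2M_1 + M_2)/6 = -3, c_1 = M_1/2 = 9/2, d_1 = (M_2 - M_1)/(6h_1) = -3/2. So S'(2) = 3/2.

1.5000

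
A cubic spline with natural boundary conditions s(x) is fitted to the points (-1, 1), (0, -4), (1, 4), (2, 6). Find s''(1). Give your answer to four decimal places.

-14.8000

Let M_i = s''(x_i). Step sizes h_i = 1, 1, 1; slopes of the chords Δ_i = (y_(i+1) - y_i)/h_i = -5, 8, 2.
  1·M_0 + 4·M_1 + 1·M_2 = 6(Δ_1 - Δ_0) = 78
  1·M_1 + 4·M_2 + 1·M_3 = 6(Δ_2 - Δ_1) = -36
Natural end conditions: M_0 = M_3 = 0.
Solving the tridiagonal system: M_0 = 0, M_1 = 116/5, M_2 = -74/5, M_3 = 0.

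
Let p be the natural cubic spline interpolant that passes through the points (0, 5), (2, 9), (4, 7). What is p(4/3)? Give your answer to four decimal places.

With σ_i denoting the second derivative at x_i, h_i = 2, 2, and Δ_i = (y_(i+1) − y_i)/h_i = 2, -1:
  2·σ_0 + 8·σ_1 + 2·σ_2 = 6(Δ_1 - Δ_0) = -18
Natural end conditions: σ_0 = σ_2 = 0.
Hence σ_0 = 0, σ_1 = -9/4, σ_2 = 0.
On [0, 2], p(x) = 5 + 11/4·x + 0·x² - 3/16·x³.
With x = 4/3: p(4/3) = 74/9.

8.2222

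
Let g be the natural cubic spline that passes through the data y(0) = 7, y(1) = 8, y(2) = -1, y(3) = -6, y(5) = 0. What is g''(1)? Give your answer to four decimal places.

With M_i denoting the second derivative at x_i, h_i = 1, 1, 1, 2, and Δ_i = (y_(i+1) − y_i)/h_i = 1, -9, -5, 3:
  1·M_0 + 4·M_1 + 1·M_2 = 6(Δ_1 - Δ_0) = -60
  1·M_1 + 4·M_2 + 1·M_3 = 6(Δ_2 - Δ_1) = 24
  1·M_2 + 6·M_3 + 2·M_4 = 6(Δ_3 - Δ_2) = 48
Natural end conditions: M_0 = M_4 = 0.
Forward elimination and back-substitution give M_0 = 0, M_1 = -738/43, M_2 = 372/43, M_3 = 282/43, M_4 = 0.

-17.1628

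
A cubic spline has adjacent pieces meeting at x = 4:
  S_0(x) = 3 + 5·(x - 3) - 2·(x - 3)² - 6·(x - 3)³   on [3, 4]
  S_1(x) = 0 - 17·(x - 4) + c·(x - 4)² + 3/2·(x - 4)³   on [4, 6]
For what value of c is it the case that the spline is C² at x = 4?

S_0''(x) = -4 - 36·(x - 3), so S_0''(4) = -40. On the right, S_1''(4) = 2c, so c = -20.

-20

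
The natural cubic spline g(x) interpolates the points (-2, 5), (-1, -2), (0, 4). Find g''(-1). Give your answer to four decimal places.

Let m_i = g''(x_i). Step sizes h_i = 1, 1; slopes of the chords Δ_i = (y_(i+1) - y_i)/h_i = -7, 6.
  1·m_0 + 4·m_1 + 1·m_2 = 6(Δ_1 - Δ_0) = 78
Natural end conditions: m_0 = m_2 = 0.
Hence m_0 = 0, m_1 = 39/2, m_2 = 0.

19.5000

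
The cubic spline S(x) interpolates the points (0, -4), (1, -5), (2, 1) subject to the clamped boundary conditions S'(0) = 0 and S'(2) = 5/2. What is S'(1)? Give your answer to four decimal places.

Let σ_i = S''(x_i). Step sizes h_i = 1, 1; slopes of the chords Δ_i = (y_(i+1) - y_i)/h_i = -1, 6.
  1·σ_0 + 4·σ_1 + 1·σ_2 = 6(Δ_1 - Δ_0) = 42
Clamped end conditions give two more equations: 2h_0·σ_0 + h_0·σ_1 = 6(Δ_0 - S'(0)) = -6 and h_1·σ_1 + 2h_1·σ_2 = 6(S'(2) - Δ_1) = -21.
Solving: σ_0 = -49/4, σ_1 = 37/2, σ_2 = -79/4.
On [1, 2], S'(x) = b_1 + 2c_1·(x - 1) + 3d_1·(x - 1)² with b_1 = Δ_1 - h_1(2σ_1 + σ_2)/6 = 25/8, c_1 = σ_1/2 = 37/4, d_1 = (σ_2 - σ_1)/(6h_1) = -51/8. So S'(1) = 25/8.

3.1250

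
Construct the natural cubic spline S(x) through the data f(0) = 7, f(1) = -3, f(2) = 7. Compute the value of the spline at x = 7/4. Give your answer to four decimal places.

3.3281

With M_i denoting the second derivative at x_i, h_i = 1, 1, and Δ_i = (y_(i+1) − y_i)/h_i = -10, 10:
  1·M_0 + 4·M_1 + 1·M_2 = 6(Δ_1 - Δ_0) = 120
Natural end conditions: M_0 = M_2 = 0.
Forward elimination and back-substitution give M_0 = 0, M_1 = 30, M_2 = 0.
On [1, 2], S(x) = -3 + 0·(x - 1) + 15·(x - 1)² - 5·(x - 1)³.
With (x - 1) = 3/4: S(7/4) = 213/64.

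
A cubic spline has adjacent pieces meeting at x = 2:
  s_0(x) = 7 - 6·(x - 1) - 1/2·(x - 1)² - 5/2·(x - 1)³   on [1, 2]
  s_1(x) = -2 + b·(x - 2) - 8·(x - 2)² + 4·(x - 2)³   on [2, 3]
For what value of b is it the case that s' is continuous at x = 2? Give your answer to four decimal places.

s_0'(x) = -6 - 1·(x - 1) - 15/2·(x - 1)², so s_0'(2) = -29/2. On the right, s_1'(2) = b, so b = -29/2.

-14.5000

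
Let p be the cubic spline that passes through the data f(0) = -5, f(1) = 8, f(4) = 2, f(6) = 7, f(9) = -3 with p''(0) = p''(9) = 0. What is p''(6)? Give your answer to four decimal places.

Write M_i for p''(x_i). With h_i = 1, 3, 2, 3 and divided differences Δ_i = 13, -2, 5/2, -10/3, the continuity of p' gives the tridiagonal system
  1·M_0 + 8·M_1 + 3·M_2 = 6(Δ_1 - Δ_0) = -90
  3·M_1 + 10·M_2 + 2·M_3 = 6(Δ_2 - Δ_1) = 27
  2·M_2 + 10·M_3 + 3·M_4 = 6(Δ_3 - Δ_2) = -35
Natural end conditions: M_0 = M_4 = 0.
Forward elimination and back-substitution give M_0 = 0, M_1 = -1610/113, M_2 = 2710/339, M_3 = -3457/678, M_4 = 0.

-5.0988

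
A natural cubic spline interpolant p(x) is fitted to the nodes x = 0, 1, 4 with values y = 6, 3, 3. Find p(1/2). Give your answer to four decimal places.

With M_i denoting the second derivative at x_i, h_i = 1, 3, and Δ_i = (y_(i+1) − y_i)/h_i = -3, 0:
  1·M_0 + 8·M_1 + 3·M_2 = 6(Δ_1 - Δ_0) = 18
Natural end conditions: M_0 = M_2 = 0.
Solving: M_0 = 0, M_1 = 9/4, M_2 = 0.
On [0, 1], p(x) = 6 - 27/8·x + 0·x² + 3/8·x³.
With x = 1/2: p(1/2) = 279/64.

4.3594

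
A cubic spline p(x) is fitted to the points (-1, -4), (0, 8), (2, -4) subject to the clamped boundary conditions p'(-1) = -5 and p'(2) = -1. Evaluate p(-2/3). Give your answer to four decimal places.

With M_i denoting the second derivative at x_i, h_i = 1, 2, and Δ_i = (y_(i+1) − y_i)/h_i = 12, -6:
  1·M_0 + 6·M_1 + 2·M_2 = 6(Δ_1 - Δ_0) = -108
Clamped end conditions give two more equations: 2h_0·M_0 + h_0·M_1 = 6(Δ_0 - p'(-1)) = 102 and h_1·M_1 + 2h_1·M_2 = 6(p'(2) - Δ_1) = 30.
Forward elimination and back-substitution give M_0 = 211/3, M_1 = -116/3, M_2 = 161/6.
On [-1, 0], p(x) = -4 - 5·(x + 1) + 211/6·(x + 1)² - 109/6·(x + 1)³.
With (x + 1) = 1/3: p(-2/3) = -197/81.

-2.4321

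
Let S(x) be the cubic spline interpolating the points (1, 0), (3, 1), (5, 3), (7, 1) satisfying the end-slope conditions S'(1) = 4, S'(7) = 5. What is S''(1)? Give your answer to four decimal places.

Write σ_i for S''(x_i). With h_i = 2, 2, 2 and divided differences Δ_i = 1/2, 1, -1, the continuity of S' gives the tridiagonal system
  2·σ_0 + 8·σ_1 + 2·σ_2 = 6(Δ_1 - Δ_0) = 3
  2·σ_1 + 8·σ_2 + 2·σ_3 = 6(Δ_2 - Δ_1) = -12
Clamped end conditions give two more equations: 2h_0·σ_0 + h_0·σ_1 = 6(Δ_0 - S'(1)) = -21 and h_2·σ_2 + 2h_2·σ_3 = 6(S'(7) - Δ_2) = 36.
Hence σ_0 = -209/30, σ_1 = 103/30, σ_2 = -79/15, σ_3 = 349/30.

-6.9667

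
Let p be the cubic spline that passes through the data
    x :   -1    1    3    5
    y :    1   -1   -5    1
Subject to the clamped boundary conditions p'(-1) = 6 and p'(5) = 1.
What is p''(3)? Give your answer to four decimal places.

With m_i denoting the second derivative at x_i, h_i = 2, 2, 2, and Δ_i = (y_(i+1) − y_i)/h_i = -1, -2, 3:
  2·m_0 + 8·m_1 + 2·m_2 = 6(Δ_1 - Δ_0) = -6
  2·m_1 + 8·m_2 + 2·m_3 = 6(Δ_2 - Δ_1) = 30
Clamped end conditions give two more equations: 2h_0·m_0 + h_0·m_1 = 6(Δ_0 - p'(-1)) = -42 and h_2·m_2 + 2h_2·m_3 = 6(p'(5) - Δ_2) = -12.
Hence m_0 = -163/15, m_1 = 11/15, m_2 = 74/15, m_3 = -82/15.

4.9333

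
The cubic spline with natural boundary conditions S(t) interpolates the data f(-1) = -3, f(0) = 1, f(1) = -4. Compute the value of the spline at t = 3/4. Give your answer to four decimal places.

With σ_i denoting the second derivative at x_i, h_i = 1, 1, and Δ_i = (y_(i+1) − y_i)/h_i = 4, -5:
  1·σ_0 + 4·σ_1 + 1·σ_2 = 6(Δ_1 - Δ_0) = -54
Natural end conditions: σ_0 = σ_2 = 0.
Solving the tridiagonal system: σ_0 = 0, σ_1 = -27/2, σ_2 = 0.
On [0, 1], S(t) = 1 - 1/2·t - 27/4·t² + 9/4·t³.
With t = 3/4: S(3/4) = -569/256.

-2.2227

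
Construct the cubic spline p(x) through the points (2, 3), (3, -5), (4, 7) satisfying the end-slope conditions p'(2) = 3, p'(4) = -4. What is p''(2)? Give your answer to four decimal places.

With M_i denoting the second derivative at x_i, h_i = 1, 1, and Δ_i = (y_(i+1) − y_i)/h_i = -8, 12:
  1·M_0 + 4·M_1 + 1·M_2 = 6(Δ_1 - Δ_0) = 120
Clamped end conditions give two more equations: 2h_0·M_0 + h_0·M_1 = 6(Δ_0 - p'(2)) = -66 and h_1·M_1 + 2h_1·M_2 = 6(p'(4) - Δ_1) = -96.
Hence M_0 = -133/2, M_1 = 67, M_2 = -163/2.

-66.5000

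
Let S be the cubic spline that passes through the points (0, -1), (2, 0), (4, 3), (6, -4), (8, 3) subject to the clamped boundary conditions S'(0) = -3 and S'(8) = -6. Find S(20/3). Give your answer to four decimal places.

Write M_i for S''(x_i). With h_i = 2, 2, 2, 2 and divided differences Δ_i = 1/2, 3/2, -7/2, 7/2, the continuity of S' gives the tridiagonal system
  2·M_0 + 8·M_1 + 2·M_2 = 6(Δ_1 - Δ_0) = 6
  2·M_1 + 8·M_2 + 2·M_3 = 6(Δ_2 - Δ_1) = -30
  2·M_2 + 8·M_3 + 2·M_4 = 6(Δ_3 - Δ_2) = 42
Clamped end conditions give two more equations: 2h_0·M_0 + h_0·M_1 = 6(Δ_0 - S'(0)) = 21 and h_3·M_3 + 2h_3·M_4 = 6(S'(8) - Δ_3) = -57.
Forward elimination and back-substitution give M_0 = 255/56, M_1 = 39/28, M_2 = -57/8, M_3 = 339/28, M_4 = -1137/56.
On [6, 8], S(t) = -4 + 123/56·(t - 6) + 339/56·(t - 6)² - 605/224·(t - 6)³.
With (t - 6) = 2/3: S(20/3) = -122/189.

-0.6455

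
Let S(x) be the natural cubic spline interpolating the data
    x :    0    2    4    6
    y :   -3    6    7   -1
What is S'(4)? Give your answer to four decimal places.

With σ_i denoting the second derivative at x_i, h_i = 2, 2, 2, and Δ_i = (y_(i+1) − y_i)/h_i = 9/2, 1/2, -4:
  2·σ_0 + 8·σ_1 + 2·σ_2 = 6(Δ_1 - Δ_0) = -24
  2·σ_1 + 8·σ_2 + 2·σ_3 = 6(Δ_2 - Δ_1) = -27
Natural end conditions: σ_0 = σ_3 = 0.
Forward elimination and back-substitution give σ_0 = 0, σ_1 = -23/10, σ_2 = -14/5, σ_3 = 0.
On [4, 6], S'(x) = b_2 + 2c_2·(x - 4) + 3d_2·(x - 4)² with b_2 = Δ_2 - h_2(2σ_2 + σ_3)/6 = -32/15, c_2 = σ_2/2 = -7/5, d_2 = (σ_3 - σ_2)/(6h_2) = 7/30. So S'(4) = -32/15.

-2.1333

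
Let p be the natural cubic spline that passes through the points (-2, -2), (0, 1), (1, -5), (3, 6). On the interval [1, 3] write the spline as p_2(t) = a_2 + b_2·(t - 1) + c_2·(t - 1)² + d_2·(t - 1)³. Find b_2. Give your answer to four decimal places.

-3.2429

With M_i denoting the second derivative at x_i, h_i = 2, 1, 2, and Δ_i = (y_(i+1) − y_i)/h_i = 3/2, -6, 11/2:
  2·M_0 + 6·M_1 + 1·M_2 = 6(Δ_1 - Δ_0) = -45
  1·M_1 + 6·M_2 + 2·M_3 = 6(Δ_2 - Δ_1) = 69
Natural end conditions: M_0 = M_3 = 0.
Forward elimination and back-substitution give M_0 = 0, M_1 = -339/35, M_2 = 459/35, M_3 = 0.
On [1, 3], with p_2(t) = a_2 + b_2·(t - 1) + c_2·(t - 1)² + d_2·(t - 1)³: c_2 = M_2/2 = 459/70, d_2 = (M_3 - M_2)/(6h_2) = -153/140, b_2 = Δ_2 - h_2(2M_2 + M_3)/6 = -227/70.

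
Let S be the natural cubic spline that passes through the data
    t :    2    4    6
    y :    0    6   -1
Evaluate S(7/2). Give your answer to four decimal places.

Put σ_i = S'' at the i-th knot. Here h = (2, 2) and Δ = (3, -7/2), so the interior equations h_(i-1)·σ_(i-1) + 2(h_(i-1)+h_i)·σ_i + h_i·σ_(i+1) = 6(Δ_i − Δ_(i-1)) read
  2·σ_0 + 8·σ_1 + 2·σ_2 = 6(Δ_1 - Δ_0) = -39
Natural end conditions: σ_0 = σ_2 = 0.
Forward elimination and back-substitution give σ_0 = 0, σ_1 = -39/8, σ_2 = 0.
On [2, 4], S(t) = 0 + 37/8·(t - 2) + 0·(t - 2)² - 13/32·(t - 2)³.
With (t - 2) = 3/2: S(7/2) = 1425/256.

5.5664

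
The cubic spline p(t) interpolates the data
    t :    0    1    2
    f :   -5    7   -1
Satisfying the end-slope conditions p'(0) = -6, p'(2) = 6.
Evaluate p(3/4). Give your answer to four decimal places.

4.4219

With M_i denoting the second derivative at x_i, h_i = 1, 1, and Δ_i = (y_(i+1) − y_i)/h_i = 12, -8:
  1·M_0 + 4·M_1 + 1·M_2 = 6(Δ_1 - Δ_0) = -120
Clamped end conditions give two more equations: 2h_0·M_0 + h_0·M_1 = 6(Δ_0 - p'(0)) = 108 and h_1·M_1 + 2h_1·M_2 = 6(p'(2) - Δ_1) = 84.
Hence M_0 = 90, M_1 = -72, M_2 = 78.
On [0, 1], p(t) = -5 - 6·t + 45·t² - 27·t³.
With t = 3/4: p(3/4) = 283/64.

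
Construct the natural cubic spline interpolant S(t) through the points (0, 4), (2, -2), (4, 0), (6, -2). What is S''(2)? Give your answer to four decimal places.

Put M_i = S'' at the i-th knot. Here h = (2, 2, 2) and Δ = (-3, 1, -1), so the interior equations h_(i-1)·M_(i-1) + 2(h_(i-1)+h_i)·M_i + h_i·M_(i+1) = 6(Δ_i − Δ_(i-1)) read
  2·M_0 + 8·M_1 + 2·M_2 = 6(Δ_1 - Δ_0) = 24
  2·M_1 + 8·M_2 + 2·M_3 = 6(Δ_2 - Δ_1) = -12
Natural end conditions: M_0 = M_3 = 0.
Forward elimination and back-substitution give M_0 = 0, M_1 = 18/5, M_2 = -12/5, M_3 = 0.

3.6000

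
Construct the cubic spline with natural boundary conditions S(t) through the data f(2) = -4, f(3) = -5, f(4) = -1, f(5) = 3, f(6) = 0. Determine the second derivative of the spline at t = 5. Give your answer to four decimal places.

Write σ_i for S''(x_i). With h_i = 1, 1, 1, 1 and divided differences Δ_i = -1, 4, 4, -3, the continuity of S' gives the tridiagonal system
  1·σ_0 + 4·σ_1 + 1·σ_2 = 6(Δ_1 - Δ_0) = 30
  1·σ_1 + 4·σ_2 + 1·σ_3 = 6(Δ_2 - Δ_1) = 0
  1·σ_2 + 4·σ_3 + 1·σ_4 = 6(Δ_3 - Δ_2) = -42
Natural end conditions: σ_0 = σ_4 = 0.
Solving the tridiagonal system: σ_0 = 0, σ_1 = 51/7, σ_2 = 6/7, σ_3 = -75/7, σ_4 = 0.

-10.7143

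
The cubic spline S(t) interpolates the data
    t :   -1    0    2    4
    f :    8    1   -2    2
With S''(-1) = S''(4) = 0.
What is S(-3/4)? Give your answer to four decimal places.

Put M_i = S'' at the i-th knot. Here h = (1, 2, 2) and Δ = (-7, -3/2, 2), so the interior equations h_(i-1)·M_(i-1) + 2(h_(i-1)+h_i)·M_i + h_i·M_(i+1) = 6(Δ_i − Δ_(i-1)) read
  1·M_0 + 6·M_1 + 2·M_2 = 6(Δ_1 - Δ_0) = 33
  2·M_1 + 8·M_2 + 2·M_3 = 6(Δ_2 - Δ_1) = 21
Natural end conditions: M_0 = M_3 = 0.
Hence M_0 = 0, M_1 = 111/22, M_2 = 15/11, M_3 = 0.
On [-1, 0], S(t) = 8 - 345/44·(t + 1) + 0·(t + 1)² + 37/44·(t + 1)³.
With (t + 1) = 1/4: S(-3/4) = 17045/2816.

6.0529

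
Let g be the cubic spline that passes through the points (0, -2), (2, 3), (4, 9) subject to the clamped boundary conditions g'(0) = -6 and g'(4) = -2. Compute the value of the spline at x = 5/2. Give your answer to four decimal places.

Let M_i = g''(x_i). Step sizes h_i = 2, 2; slopes of the chords Δ_i = (y_(i+1) - y_i)/h_i = 5/2, 3.
  2·M_0 + 8·M_1 + 2·M_2 = 6(Δ_1 - Δ_0) = 3
Clamped end conditions give two more equations: 2h_0·M_0 + h_0·M_1 = 6(Δ_0 - g'(0)) = 51 and h_1·M_1 + 2h_1·M_2 = 6(g'(4) - Δ_1) = -30.
Solving: M_0 = 107/8, M_1 = -5/4, M_2 = -55/8.
On [2, 4], g(x) = 3 + 49/8·(x - 2) - 5/8·(x - 2)² - 15/32·(x - 2)³.
With (x - 2) = 1/2: g(5/2) = 1497/256.

5.8477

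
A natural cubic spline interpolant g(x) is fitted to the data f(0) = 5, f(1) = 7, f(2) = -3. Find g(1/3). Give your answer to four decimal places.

6.5556

Let m_i = g''(x_i). Step sizes h_i = 1, 1; slopes of the chords Δ_i = (y_(i+1) - y_i)/h_i = 2, -10.
  1·m_0 + 4·m_1 + 1·m_2 = 6(Δ_1 - Δ_0) = -72
Natural end conditions: m_0 = m_2 = 0.
Solving: m_0 = 0, m_1 = -18, m_2 = 0.
On [0, 1], g(x) = 5 + 5·x + 0·x² - 3·x³.
With x = 1/3: g(1/3) = 59/9.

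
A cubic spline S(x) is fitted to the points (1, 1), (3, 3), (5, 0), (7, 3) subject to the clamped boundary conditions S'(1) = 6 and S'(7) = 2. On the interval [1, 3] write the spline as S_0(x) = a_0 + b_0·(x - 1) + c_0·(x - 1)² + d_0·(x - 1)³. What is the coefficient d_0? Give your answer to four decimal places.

0.5333

Put M_i = S'' at the i-th knot. Here h = (2, 2, 2) and Δ = (1, -3/2, 3/2), so the interior equations h_(i-1)·M_(i-1) + 2(h_(i-1)+h_i)·M_i + h_i·M_(i+1) = 6(Δ_i − Δ_(i-1)) read
  2·M_0 + 8·M_1 + 2·M_2 = 6(Δ_1 - Δ_0) = -15
  2·M_1 + 8·M_2 + 2·M_3 = 6(Δ_2 - Δ_1) = 18
Clamped end conditions give two more equations: 2h_0·M_0 + h_0·M_1 = 6(Δ_0 - S'(1)) = -30 and h_2·M_2 + 2h_2·M_3 = 6(S'(7) - Δ_2) = 3.
Solving the tridiagonal system: M_0 = -107/15, M_1 = -11/15, M_2 = 77/30, M_3 = -8/15.
On [1, 3], with S_0(x) = a_0 + b_0·(x - 1) + c_0·(x - 1)² + d_0·(x - 1)³: c_0 = M_0/2 = -107/30, d_0 = (M_1 - M_0)/(6h_0) = 8/15, b_0 = Δ_0 - h_0(2M_0 + M_1)/6 = 6.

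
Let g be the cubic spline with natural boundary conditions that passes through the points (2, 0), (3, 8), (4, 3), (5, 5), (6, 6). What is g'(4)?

Put M_i = g'' at the i-th knot. Here h = (1, 1, 1, 1) and Δ = (8, -5, 2, 1), so the interior equations h_(i-1)·M_(i-1) + 2(h_(i-1)+h_i)·M_i + h_i·M_(i+1) = 6(Δ_i − Δ_(i-1)) read
  1·M_0 + 4·M_1 + 1·M_2 = 6(Δ_1 - Δ_0) = -78
  1·M_1 + 4·M_2 + 1·M_3 = 6(Δ_2 - Δ_1) = 42
  1·M_2 + 4·M_3 + 1·M_4 = 6(Δ_3 - Δ_2) = -6
Natural end conditions: M_0 = M_4 = 0.
Hence M_0 = 0, M_1 = -24, M_2 = 18, M_3 = -6, M_4 = 0.
On [4, 5], g'(x) = b_2 + 2c_2·(x - 4) + 3d_2·(x - 4)² with b_2 = Δ_2 - h_2(2M_2 + M_3)/6 = -3, c_2 = M_2/2 = 9, d_2 = (M_3 - M_2)/(6h_2) = -4. So g'(4) = -3.

-3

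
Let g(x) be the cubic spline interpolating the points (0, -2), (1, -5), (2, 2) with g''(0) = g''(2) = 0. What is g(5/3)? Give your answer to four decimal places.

Put m_i = g'' at the i-th knot. Here h = (1, 1) and Δ = (-3, 7), so the interior equations h_(i-1)·m_(i-1) + 2(h_(i-1)+h_i)·m_i + h_i·m_(i+1) = 6(Δ_i − Δ_(i-1)) read
  1·m_0 + 4·m_1 + 1·m_2 = 6(Δ_1 - Δ_0) = 60
Natural end conditions: m_0 = m_2 = 0.
Forward elimination and back-substitution give m_0 = 0, m_1 = 15, m_2 = 0.
On [1, 2], g(x) = -5 + 2·(x - 1) + 15/2·(x - 1)² - 5/2·(x - 1)³.
With (x - 1) = 2/3: g(5/3) = -29/27.

-1.0741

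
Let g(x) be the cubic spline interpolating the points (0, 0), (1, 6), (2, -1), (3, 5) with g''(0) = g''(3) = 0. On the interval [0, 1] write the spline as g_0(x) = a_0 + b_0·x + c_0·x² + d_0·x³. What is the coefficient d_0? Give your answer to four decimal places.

Put σ_i = g'' at the i-th knot. Here h = (1, 1, 1) and Δ = (6, -7, 6), so the interior equations h_(i-1)·σ_(i-1) + 2(h_(i-1)+h_i)·σ_i + h_i·σ_(i+1) = 6(Δ_i − Δ_(i-1)) read
  1·σ_0 + 4·σ_1 + 1·σ_2 = 6(Δ_1 - Δ_0) = -78
  1·σ_1 + 4·σ_2 + 1·σ_3 = 6(Δ_2 - Δ_1) = 78
Natural end conditions: σ_0 = σ_3 = 0.
Solving: σ_0 = 0, σ_1 = -26, σ_2 = 26, σ_3 = 0.
On [0, 1], with g_0(x) = a_0 + b_0·x + c_0·x² + d_0·x³: c_0 = σ_0/2 = 0, d_0 = (σ_1 - σ_0)/(6h_0) = -13/3, b_0 = Δ_0 - h_0(2σ_0 + σ_1)/6 = 31/3.

-4.3333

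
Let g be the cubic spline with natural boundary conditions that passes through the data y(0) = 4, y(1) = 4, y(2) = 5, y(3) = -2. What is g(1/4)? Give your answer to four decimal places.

Let M_i = g''(x_i). Step sizes h_i = 1, 1, 1; slopes of the chords Δ_i = (y_(i+1) - y_i)/h_i = 0, 1, -7.
  1·M_0 + 4·M_1 + 1·M_2 = 6(Δ_1 - Δ_0) = 6
  1·M_1 + 4·M_2 + 1·M_3 = 6(Δ_2 - Δ_1) = -48
Natural end conditions: M_0 = M_3 = 0.
Hence M_0 = 0, M_1 = 24/5, M_2 = -66/5, M_3 = 0.
On [0, 1], g(t) = 4 - 4/5·t + 0·t² + 4/5·t³.
With t = 1/4: g(1/4) = 61/16.

3.8125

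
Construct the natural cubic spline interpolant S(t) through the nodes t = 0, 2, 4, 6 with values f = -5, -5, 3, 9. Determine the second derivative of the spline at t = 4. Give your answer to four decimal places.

Put m_i = S'' at the i-th knot. Here h = (2, 2, 2) and Δ = (0, 4, 3), so the interior equations h_(i-1)·m_(i-1) + 2(h_(i-1)+h_i)·m_i + h_i·m_(i+1) = 6(Δ_i − Δ_(i-1)) read
  2·m_0 + 8·m_1 + 2·m_2 = 6(Δ_1 - Δ_0) = 24
  2·m_1 + 8·m_2 + 2·m_3 = 6(Δ_2 - Δ_1) = -6
Natural end conditions: m_0 = m_3 = 0.
Forward elimination and back-substitution give m_0 = 0, m_1 = 17/5, m_2 = -8/5, m_3 = 0.

-1.6000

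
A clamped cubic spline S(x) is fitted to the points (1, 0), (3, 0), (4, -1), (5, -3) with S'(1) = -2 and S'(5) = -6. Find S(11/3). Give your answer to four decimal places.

Put M_i = S'' at the i-th knot. Here h = (2, 1, 1) and Δ = (0, -1, -2), so the interior equations h_(i-1)·M_(i-1) + 2(h_(i-1)+h_i)·M_i + h_i·M_(i+1) = 6(Δ_i − Δ_(i-1)) read
  2·M_0 + 6·M_1 + 1·M_2 = 6(Δ_1 - Δ_0) = -6
  1·M_1 + 4·M_2 + 1·M_3 = 6(Δ_2 - Δ_1) = -6
Clamped end conditions give two more equations: 2h_0·M_0 + h_0·M_1 = 6(Δ_0 - S'(1)) = 12 and h_2·M_2 + 2h_2·M_3 = 6(S'(5) - Δ_2) = -24.
Forward elimination and back-substitution give M_0 = 49/11, M_1 = -32/11, M_2 = 28/11, M_3 = -146/11.
On [3, 4], S(x) = 0 - 5/11·(x - 3) - 16/11·(x - 3)² + 10/11·(x - 3)³.
With (x - 3) = 2/3: S(11/3) = -202/297.

-0.6801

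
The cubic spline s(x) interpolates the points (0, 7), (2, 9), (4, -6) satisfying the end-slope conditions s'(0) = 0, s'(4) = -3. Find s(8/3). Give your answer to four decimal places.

4.3333

Let m_i = s''(x_i). Step sizes h_i = 2, 2; slopes of the chords Δ_i = (y_(i+1) - y_i)/h_i = 1, -15/2.
  2·m_0 + 8·m_1 + 2·m_2 = 6(Δ_1 - Δ_0) = -51
Clamped end conditions give two more equations: 2h_0·m_0 + h_0·m_1 = 6(Δ_0 - s'(0)) = 6 and h_1·m_1 + 2h_1·m_2 = 6(s'(4) - Δ_1) = 27.
Hence m_0 = 57/8, m_1 = -45/4, m_2 = 99/8.
On [2, 4], s(x) = 9 - 33/8·(x - 2) - 45/8·(x - 2)² + 63/32·(x - 2)³.
With (x - 2) = 2/3: s(8/3) = 13/3.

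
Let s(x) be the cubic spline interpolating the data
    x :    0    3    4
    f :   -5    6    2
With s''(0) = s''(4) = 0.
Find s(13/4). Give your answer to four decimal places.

5.3145

With M_i denoting the second derivative at x_i, h_i = 3, 1, and Δ_i = (y_(i+1) − y_i)/h_i = 11/3, -4:
  3·M_0 + 8·M_1 + 1·M_2 = 6(Δ_1 - Δ_0) = -46
Natural end conditions: M_0 = M_2 = 0.
Hence M_0 = 0, M_1 = -23/4, M_2 = 0.
On [3, 4], s(x) = 6 - 25/12·(x - 3) - 23/8·(x - 3)² + 23/24·(x - 3)³.
With (x - 3) = 1/4: s(13/4) = 2721/512.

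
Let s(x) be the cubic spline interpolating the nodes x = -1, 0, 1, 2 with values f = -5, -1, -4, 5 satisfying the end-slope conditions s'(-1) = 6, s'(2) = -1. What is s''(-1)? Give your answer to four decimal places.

4.1333

Put σ_i = s'' at the i-th knot. Here h = (1, 1, 1) and Δ = (4, -3, 9), so the interior equations h_(i-1)·σ_(i-1) + 2(h_(i-1)+h_i)·σ_i + h_i·σ_(i+1) = 6(Δ_i − Δ_(i-1)) read
  1·σ_0 + 4·σ_1 + 1·σ_2 = 6(Δ_1 - Δ_0) = -42
  1·σ_1 + 4·σ_2 + 1·σ_3 = 6(Δ_2 - Δ_1) = 72
Clamped end conditions give two more equations: 2h_0·σ_0 + h_0·σ_1 = 6(Δ_0 - s'(-1)) = -12 and h_2·σ_2 + 2h_2·σ_3 = 6(s'(2) - Δ_2) = -60.
Solving: σ_0 = 62/15, σ_1 = -304/15, σ_2 = 524/15, σ_3 = -712/15.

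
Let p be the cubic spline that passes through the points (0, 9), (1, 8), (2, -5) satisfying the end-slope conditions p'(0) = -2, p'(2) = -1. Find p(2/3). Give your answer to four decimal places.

Let M_i = p''(x_i). Step sizes h_i = 1, 1; slopes of the chords Δ_i = (y_(i+1) - y_i)/h_i = -1, -13.
  1·M_0 + 4·M_1 + 1·M_2 = 6(Δ_1 - Δ_0) = -72
Clamped end conditions give two more equations: 2h_0·M_0 + h_0·M_1 = 6(Δ_0 - p'(0)) = 6 and h_1·M_1 + 2h_1·M_2 = 6(p'(2) - Δ_1) = 72.
Solving the tridiagonal system: M_0 = 43/2, M_1 = -37, M_2 = 109/2.
On [0, 1], p(x) = 9 - 2·x + 43/4·x² - 39/4·x³.
With x = 2/3: p(2/3) = 86/9.

9.5556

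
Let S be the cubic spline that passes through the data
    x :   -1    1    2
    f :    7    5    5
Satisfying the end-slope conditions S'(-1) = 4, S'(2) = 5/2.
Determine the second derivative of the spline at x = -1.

-9

Put M_i = S'' at the i-th knot. Here h = (2, 1) and Δ = (-1, 0), so the interior equations h_(i-1)·M_(i-1) + 2(h_(i-1)+h_i)·M_i + h_i·M_(i+1) = 6(Δ_i − Δ_(i-1)) read
  2·M_0 + 6·M_1 + 1·M_2 = 6(Δ_1 - Δ_0) = 6
Clamped end conditions give two more equations: 2h_0·M_0 + h_0·M_1 = 6(Δ_0 - S'(-1)) = -30 and h_1·M_1 + 2h_1·M_2 = 6(S'(2) - Δ_1) = 15.
Forward elimination and back-substitution give M_0 = -9, M_1 = 3, M_2 = 6.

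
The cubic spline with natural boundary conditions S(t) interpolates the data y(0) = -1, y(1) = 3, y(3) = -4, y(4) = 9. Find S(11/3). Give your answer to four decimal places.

Put m_i = S'' at the i-th knot. Here h = (1, 2, 1) and Δ = (4, -7/2, 13), so the interior equations h_(i-1)·m_(i-1) + 2(h_(i-1)+h_i)·m_i + h_i·m_(i+1) = 6(Δ_i − Δ_(i-1)) read
  1·m_0 + 6·m_1 + 2·m_2 = 6(Δ_1 - Δ_0) = -45
  2·m_1 + 6·m_2 + 1·m_3 = 6(Δ_2 - Δ_1) = 99
Natural end conditions: m_0 = m_3 = 0.
Solving the tridiagonal system: m_0 = 0, m_1 = -117/8, m_2 = 171/8, m_3 = 0.
On [3, 4], S(t) = -4 + 47/8·(t - 3) + 171/16·(t - 3)² - 57/16·(t - 3)³.
With (t - 3) = 2/3: S(11/3) = 65/18.

3.6111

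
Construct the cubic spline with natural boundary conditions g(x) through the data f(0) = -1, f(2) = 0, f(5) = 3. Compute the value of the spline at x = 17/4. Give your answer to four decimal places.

Write σ_i for g''(x_i). With h_i = 2, 3 and divided differences Δ_i = 1/2, 1, the continuity of g' gives the tridiagonal system
  2·σ_0 + 10·σ_1 + 3·σ_2 = 6(Δ_1 - Δ_0) = 3
Natural end conditions: σ_0 = σ_2 = 0.
Forward elimination and back-substitution give σ_0 = 0, σ_1 = 3/10, σ_2 = 0.
On [2, 5], g(x) = 0 + 7/10·(x - 2) + 3/20·(x - 2)² - 1/60·(x - 2)³.
With (x - 2) = 9/4: g(17/4) = 549/256.

2.1445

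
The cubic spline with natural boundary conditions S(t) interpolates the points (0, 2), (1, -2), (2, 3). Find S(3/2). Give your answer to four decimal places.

-0.3438

Let m_i = S''(x_i). Step sizes h_i = 1, 1; slopes of the chords Δ_i = (y_(i+1) - y_i)/h_i = -4, 5.
  1·m_0 + 4·m_1 + 1·m_2 = 6(Δ_1 - Δ_0) = 54
Natural end conditions: m_0 = m_2 = 0.
Solving: m_0 = 0, m_1 = 27/2, m_2 = 0.
On [1, 2], S(t) = -2 + 1/2·(t - 1) + 27/4·(t - 1)² - 9/4·(t - 1)³.
With (t - 1) = 1/2: S(3/2) = -11/32.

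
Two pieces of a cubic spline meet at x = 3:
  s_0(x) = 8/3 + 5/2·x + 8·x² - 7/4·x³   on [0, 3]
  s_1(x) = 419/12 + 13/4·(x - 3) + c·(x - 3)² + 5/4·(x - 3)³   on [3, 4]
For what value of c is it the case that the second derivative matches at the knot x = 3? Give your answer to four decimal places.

s_0''(x) = 16 - 21/2·x, so s_0''(3) = -31/2. On the right, s_1''(3) = 2c, so c = -31/4.

-7.7500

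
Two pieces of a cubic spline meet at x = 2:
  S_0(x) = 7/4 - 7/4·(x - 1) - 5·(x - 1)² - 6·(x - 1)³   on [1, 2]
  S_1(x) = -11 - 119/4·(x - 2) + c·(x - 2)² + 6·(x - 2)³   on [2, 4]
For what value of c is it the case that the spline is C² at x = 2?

S_0''(x) = -10 - 36·(x - 1), so S_0''(2) = -46. On the right, S_1''(2) = 2c, so c = -23.

-23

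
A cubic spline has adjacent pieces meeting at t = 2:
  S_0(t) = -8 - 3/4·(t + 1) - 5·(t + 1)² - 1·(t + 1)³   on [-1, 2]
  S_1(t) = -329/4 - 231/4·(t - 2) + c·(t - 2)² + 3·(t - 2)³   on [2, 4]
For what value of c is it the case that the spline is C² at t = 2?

S_0''(t) = -10 - 6·(t + 1), so S_0''(2) = -28. On the right, S_1''(2) = 2c, so c = -14.

-14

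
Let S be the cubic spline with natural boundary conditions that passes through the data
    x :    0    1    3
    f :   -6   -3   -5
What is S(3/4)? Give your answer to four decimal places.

Put M_i = S'' at the i-th knot. Here h = (1, 2) and Δ = (3, -1), so the interior equations h_(i-1)·M_(i-1) + 2(h_(i-1)+h_i)·M_i + h_i·M_(i+1) = 6(Δ_i − Δ_(i-1)) read
  1·M_0 + 6·M_1 + 2·M_2 = 6(Δ_1 - Δ_0) = -24
Natural end conditions: M_0 = M_2 = 0.
Solving the tridiagonal system: M_0 = 0, M_1 = -4, M_2 = 0.
On [0, 1], S(x) = -6 + 11/3·x + 0·x² - 2/3·x³.
With x = 3/4: S(3/4) = -113/32.

-3.5313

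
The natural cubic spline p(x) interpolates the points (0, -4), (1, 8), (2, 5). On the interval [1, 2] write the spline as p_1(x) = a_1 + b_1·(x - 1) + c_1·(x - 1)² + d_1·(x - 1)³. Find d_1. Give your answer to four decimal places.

Write M_i for p''(x_i). With h_i = 1, 1 and divided differences Δ_i = 12, -3, the continuity of p' gives the tridiagonal system
  1·M_0 + 4·M_1 + 1·M_2 = 6(Δ_1 - Δ_0) = -90
Natural end conditions: M_0 = M_2 = 0.
Solving: M_0 = 0, M_1 = -45/2, M_2 = 0.
On [1, 2], with p_1(x) = a_1 + b_1·(x - 1) + c_1·(x - 1)² + d_1·(x - 1)³: c_1 = M_1/2 = -45/4, d_1 = (M_2 - M_1)/(6h_1) = 15/4, b_1 = Δ_1 - h_1(2M_1 + M_2)/6 = 9/2.

3.7500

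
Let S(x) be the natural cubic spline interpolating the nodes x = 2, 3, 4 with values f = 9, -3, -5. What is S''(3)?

With M_i denoting the second derivative at x_i, h_i = 1, 1, and Δ_i = (y_(i+1) − y_i)/h_i = -12, -2:
  1·M_0 + 4·M_1 + 1·M_2 = 6(Δ_1 - Δ_0) = 60
Natural end conditions: M_0 = M_2 = 0.
Hence M_0 = 0, M_1 = 15, M_2 = 0.

15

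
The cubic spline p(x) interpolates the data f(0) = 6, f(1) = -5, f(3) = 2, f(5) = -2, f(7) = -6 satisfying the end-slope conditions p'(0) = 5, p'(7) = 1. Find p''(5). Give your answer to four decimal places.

Put M_i = p'' at the i-th knot. Here h = (1, 2, 2, 2) and Δ = (-11, 7/2, -2, -2), so the interior equations h_(i-1)·M_(i-1) + 2(h_(i-1)+h_i)·M_i + h_i·M_(i+1) = 6(Δ_i − Δ_(i-1)) read
  1·M_0 + 6·M_1 + 2·M_2 = 6(Δ_1 - Δ_0) = 87
  2·M_1 + 8·M_2 + 2·M_3 = 6(Δ_2 - Δ_1) = -33
  2·M_2 + 8·M_3 + 2·M_4 = 6(Δ_3 - Δ_2) = 0
Clamped end conditions give two more equations: 2h_0·M_0 + h_0·M_1 = 6(Δ_0 - p'(0)) = -96 and h_3·M_3 + 2h_3·M_4 = 6(p'(7) - Δ_3) = 18.
Solving the tridiagonal system: M_0 = -5369/86, M_1 = 1241/43, M_2 = -2041/172, M_3 = 181/86, M_4 = 593/172.

2.1047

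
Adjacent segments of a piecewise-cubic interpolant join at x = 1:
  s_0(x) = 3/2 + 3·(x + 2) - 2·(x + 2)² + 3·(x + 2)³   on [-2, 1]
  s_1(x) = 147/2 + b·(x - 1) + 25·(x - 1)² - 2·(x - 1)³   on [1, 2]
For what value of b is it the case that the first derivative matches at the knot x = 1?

72

s_0'(x) = 3 - 4·(x + 2) + 9·(x + 2)², so s_0'(1) = 72. On the right, s_1'(1) = b, so b = 72.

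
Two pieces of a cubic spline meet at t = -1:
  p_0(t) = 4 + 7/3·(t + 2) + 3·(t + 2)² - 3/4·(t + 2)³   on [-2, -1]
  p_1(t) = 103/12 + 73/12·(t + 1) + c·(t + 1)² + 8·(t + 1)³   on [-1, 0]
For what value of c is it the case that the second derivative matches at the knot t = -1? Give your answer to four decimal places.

0.7500

p_0''(t) = 6 - 9/2·(t + 2), so p_0''(-1) = 3/2. On the right, p_1''(-1) = 2c, so c = 3/4.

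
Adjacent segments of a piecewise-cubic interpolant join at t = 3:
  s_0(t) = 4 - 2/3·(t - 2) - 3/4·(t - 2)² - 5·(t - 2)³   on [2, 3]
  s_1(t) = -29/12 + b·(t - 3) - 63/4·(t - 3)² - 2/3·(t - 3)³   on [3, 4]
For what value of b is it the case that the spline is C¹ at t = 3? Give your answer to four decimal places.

-17.1667

s_0'(t) = -2/3 - 3/2·(t - 2) - 15·(t - 2)², so s_0'(3) = -103/6. On the right, s_1'(3) = b, so b = -103/6.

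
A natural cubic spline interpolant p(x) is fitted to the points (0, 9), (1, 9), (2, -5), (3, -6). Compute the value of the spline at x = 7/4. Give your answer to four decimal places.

With M_i denoting the second derivative at x_i, h_i = 1, 1, 1, and Δ_i = (y_(i+1) − y_i)/h_i = 0, -14, -1:
  1·M_0 + 4·M_1 + 1·M_2 = 6(Δ_1 - Δ_0) = -84
  1·M_1 + 4·M_2 + 1·M_3 = 6(Δ_2 - Δ_1) = 78
Natural end conditions: M_0 = M_3 = 0.
Solving: M_0 = 0, M_1 = -138/5, M_2 = 132/5, M_3 = 0.
On [1, 2], p(x) = 9 - 46/5·(x - 1) - 69/5·(x - 1)² + 9·(x - 1)³.
With (x - 1) = 3/4: p(7/4) = -597/320.

-1.8656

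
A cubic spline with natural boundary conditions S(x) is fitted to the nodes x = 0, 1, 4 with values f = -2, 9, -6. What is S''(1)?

Put M_i = S'' at the i-th knot. Here h = (1, 3) and Δ = (11, -5), so the interior equations h_(i-1)·M_(i-1) + 2(h_(i-1)+h_i)·M_i + h_i·M_(i+1) = 6(Δ_i − Δ_(i-1)) read
  1·M_0 + 8·M_1 + 3·M_2 = 6(Δ_1 - Δ_0) = -96
Natural end conditions: M_0 = M_2 = 0.
Solving the tridiagonal system: M_0 = 0, M_1 = -12, M_2 = 0.

-12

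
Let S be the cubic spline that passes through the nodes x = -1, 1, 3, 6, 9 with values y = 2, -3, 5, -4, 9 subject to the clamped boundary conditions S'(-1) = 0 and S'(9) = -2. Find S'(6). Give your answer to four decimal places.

1.1679

Let M_i = S''(x_i). Step sizes h_i = 2, 2, 3, 3; slopes of the chords Δ_i = (y_(i+1) - y_i)/h_i = -5/2, 4, -3, 13/3.
  2·M_0 + 8·M_1 + 2·M_2 = 6(Δ_1 - Δ_0) = 39
  2·M_1 + 10·M_2 + 3·M_3 = 6(Δ_2 - Δ_1) = -42
  3·M_2 + 12·M_3 + 3·M_4 = 6(Δ_3 - Δ_2) = 44
Clamped end conditions give two more equations: 2h_0·M_0 + h_0·M_1 = 6(Δ_0 - S'(-1)) = -15 and h_3·M_3 + 2h_3·M_4 = 6(S'(9) - Δ_3) = -38.
Forward elimination and back-substitution give M_0 = -1161/140, M_1 = 318/35, M_2 = -171/20, M_3 = 591/70, M_4 = -4433/420.
On [6, 9], S'(x) = b_3 + 2c_3·(x - 6) + 3d_3·(x - 6)² with b_3 = Δ_3 - h_3(2M_3 + M_4)/6 = 327/280, c_3 = M_3/2 = 591/140, d_3 = (M_4 - M_3)/(6h_3) = -7979/7560. So S'(6) = 327/280.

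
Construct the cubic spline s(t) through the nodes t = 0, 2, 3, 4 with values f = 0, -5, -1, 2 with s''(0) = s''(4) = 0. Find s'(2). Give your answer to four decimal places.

2.1957

With σ_i denoting the second derivative at x_i, h_i = 2, 1, 1, and Δ_i = (y_(i+1) − y_i)/h_i = -5/2, 4, 3:
  2·σ_0 + 6·σ_1 + 1·σ_2 = 6(Δ_1 - Δ_0) = 39
  1·σ_1 + 4·σ_2 + 1·σ_3 = 6(Δ_2 - Δ_1) = -6
Natural end conditions: σ_0 = σ_3 = 0.
Solving the tridiagonal system: σ_0 = 0, σ_1 = 162/23, σ_2 = -75/23, σ_3 = 0.
On [2, 3], s'(t) = b_1 + 2c_1·(t - 2) + 3d_1·(t - 2)² with b_1 = Δ_1 - h_1(2σ_1 + σ_2)/6 = 101/46, c_1 = σ_1/2 = 81/23, d_1 = (σ_2 - σ_1)/(6h_1) = -79/46. So s'(2) = 101/46.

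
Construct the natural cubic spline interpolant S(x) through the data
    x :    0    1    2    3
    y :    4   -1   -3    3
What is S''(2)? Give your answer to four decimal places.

Put σ_i = S'' at the i-th knot. Here h = (1, 1, 1) and Δ = (-5, -2, 6), so the interior equations h_(i-1)·σ_(i-1) + 2(h_(i-1)+h_i)·σ_i + h_i·σ_(i+1) = 6(Δ_i − Δ_(i-1)) read
  1·σ_0 + 4·σ_1 + 1·σ_2 = 6(Δ_1 - Δ_0) = 18
  1·σ_1 + 4·σ_2 + 1·σ_3 = 6(Δ_2 - Δ_1) = 48
Natural end conditions: σ_0 = σ_3 = 0.
Solving: σ_0 = 0, σ_1 = 8/5, σ_2 = 58/5, σ_3 = 0.

11.6000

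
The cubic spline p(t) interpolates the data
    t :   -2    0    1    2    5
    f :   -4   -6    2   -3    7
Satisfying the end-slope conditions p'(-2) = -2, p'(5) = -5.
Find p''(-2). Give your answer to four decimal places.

Let m_i = p''(x_i). Step sizes h_i = 2, 1, 1, 3; slopes of the chords Δ_i = (y_(i+1) - y_i)/h_i = -1, 8, -5, 10/3.
  2·m_0 + 6·m_1 + 1·m_2 = 6(Δ_1 - Δ_0) = 54
  1·m_1 + 4·m_2 + 1·m_3 = 6(Δ_2 - Δ_1) = -78
  1·m_2 + 8·m_3 + 3·m_4 = 6(Δ_3 - Δ_2) = 50
Clamped end conditions give two more equations: 2h_0·m_0 + h_0·m_1 = 6(Δ_0 - p'(-2)) = 6 and h_3·m_3 + 2h_3·m_4 = 6(p'(5) - Δ_3) = -50.
Hence m_0 = -1001/158, m_1 = 1238/79, m_2 = -2161/79, m_3 = 1244/79, m_4 = -3841/237.

-6.3354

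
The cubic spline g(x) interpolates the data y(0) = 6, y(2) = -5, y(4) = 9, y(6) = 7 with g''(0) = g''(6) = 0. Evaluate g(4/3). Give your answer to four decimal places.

With M_i denoting the second derivative at x_i, h_i = 2, 2, 2, and Δ_i = (y_(i+1) − y_i)/h_i = -11/2, 7, -1:
  2·M_0 + 8·M_1 + 2·M_2 = 6(Δ_1 - Δ_0) = 75
  2·M_1 + 8·M_2 + 2·M_3 = 6(Δ_2 - Δ_1) = -48
Natural end conditions: M_0 = M_3 = 0.
Forward elimination and back-substitution give M_0 = 0, M_1 = 58/5, M_2 = -89/10, M_3 = 0.
On [0, 2], g(x) = 6 - 281/30·x + 0·x² + 29/30·x³.
With x = 4/3: g(4/3) = -340/81.

-4.1975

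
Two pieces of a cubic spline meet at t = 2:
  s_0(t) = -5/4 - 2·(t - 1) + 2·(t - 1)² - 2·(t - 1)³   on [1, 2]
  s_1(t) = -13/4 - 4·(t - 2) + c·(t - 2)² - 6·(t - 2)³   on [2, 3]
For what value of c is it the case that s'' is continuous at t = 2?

s_0''(t) = 4 - 12·(t - 1), so s_0''(2) = -8. On the right, s_1''(2) = 2c, so c = -4.

-4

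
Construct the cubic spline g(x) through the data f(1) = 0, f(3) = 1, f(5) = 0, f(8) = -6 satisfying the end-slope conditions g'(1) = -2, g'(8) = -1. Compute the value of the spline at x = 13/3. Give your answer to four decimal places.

0.9099

With M_i denoting the second derivative at x_i, h_i = 2, 2, 3, and Δ_i = (y_(i+1) − y_i)/h_i = 1/2, -1/2, -2:
  2·M_0 + 8·M_1 + 2·M_2 = 6(Δ_1 - Δ_0) = -6
  2·M_1 + 10·M_2 + 3·M_3 = 6(Δ_2 - Δ_1) = -9
Clamped end conditions give two more equations: 2h_0·M_0 + h_0·M_1 = 6(Δ_0 - g'(1)) = 15 and h_2·M_2 + 2h_2·M_3 = 6(g'(8) - Δ_2) = 6.
Solving: M_0 = 169/37, M_1 = -121/74, M_2 = -38/37, M_3 = 56/37.
On [3, 5], g(x) = 1 + 69/74·(x - 3) - 121/148·(x - 3)² + 15/296·(x - 3)³.
With (x - 3) = 4/3: g(13/3) = 101/111.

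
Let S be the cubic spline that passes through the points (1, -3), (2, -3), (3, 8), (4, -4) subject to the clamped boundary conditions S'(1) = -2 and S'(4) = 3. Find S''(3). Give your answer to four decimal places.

Put M_i = S'' at the i-th knot. Here h = (1, 1, 1) and Δ = (0, 11, -12), so the interior equations h_(i-1)·M_(i-1) + 2(h_(i-1)+h_i)·M_i + h_i·M_(i+1) = 6(Δ_i − Δ_(i-1)) read
  1·M_0 + 4·M_1 + 1·M_2 = 6(Δ_1 - Δ_0) = 66
  1·M_1 + 4·M_2 + 1·M_3 = 6(Δ_2 - Δ_1) = -138
Clamped end conditions give two more equations: 2h_0·M_0 + h_0·M_1 = 6(Δ_0 - S'(1)) = 12 and h_2·M_2 + 2h_2·M_3 = 6(S'(4) - Δ_2) = 90.
Solving: M_0 = -172/15, M_1 = 524/15, M_2 = -934/15, M_3 = 1142/15.

-62.2667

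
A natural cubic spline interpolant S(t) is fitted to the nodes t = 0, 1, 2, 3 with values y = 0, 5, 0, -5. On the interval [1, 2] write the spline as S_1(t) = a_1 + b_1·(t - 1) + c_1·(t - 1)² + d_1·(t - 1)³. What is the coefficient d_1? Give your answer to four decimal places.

3.3333

Put M_i = S'' at the i-th knot. Here h = (1, 1, 1) and Δ = (5, -5, -5), so the interior equations h_(i-1)·M_(i-1) + 2(h_(i-1)+h_i)·M_i + h_i·M_(i+1) = 6(Δ_i − Δ_(i-1)) read
  1·M_0 + 4·M_1 + 1·M_2 = 6(Δ_1 - Δ_0) = -60
  1·M_1 + 4·M_2 + 1·M_3 = 6(Δ_2 - Δ_1) = 0
Natural end conditions: M_0 = M_3 = 0.
Forward elimination and back-substitution give M_0 = 0, M_1 = -16, M_2 = 4, M_3 = 0.
On [1, 2], with S_1(t) = a_1 + b_1·(t - 1) + c_1·(t - 1)² + d_1·(t - 1)³: c_1 = M_1/2 = -8, d_1 = (M_2 - M_1)/(6h_1) = 10/3, b_1 = Δ_1 - h_1(2M_1 + M_2)/6 = -1/3.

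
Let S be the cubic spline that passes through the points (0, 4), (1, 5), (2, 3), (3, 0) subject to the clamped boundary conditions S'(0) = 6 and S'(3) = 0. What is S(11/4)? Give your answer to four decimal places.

Let M_i = S''(x_i). Step sizes h_i = 1, 1, 1; slopes of the chords Δ_i = (y_(i+1) - y_i)/h_i = 1, -2, -3.
  1·M_0 + 4·M_1 + 1·M_2 = 6(Δ_1 - Δ_0) = -18
  1·M_1 + 4·M_2 + 1·M_3 = 6(Δ_2 - Δ_1) = -6
Clamped end conditions give two more equations: 2h_0·M_0 + h_0·M_1 = 6(Δ_0 - S'(0)) = -30 and h_2·M_2 + 2h_2·M_3 = 6(S'(3) - Δ_2) = 18.
Solving: M_0 = -76/5, M_1 = 2/5, M_2 = -22/5, M_3 = 56/5.
On [2, 3], S(t) = 3 - 17/5·(t - 2) - 11/5·(t - 2)² + 13/5·(t - 2)³.
With (t - 2) = 3/4: S(11/4) = 99/320.

0.3094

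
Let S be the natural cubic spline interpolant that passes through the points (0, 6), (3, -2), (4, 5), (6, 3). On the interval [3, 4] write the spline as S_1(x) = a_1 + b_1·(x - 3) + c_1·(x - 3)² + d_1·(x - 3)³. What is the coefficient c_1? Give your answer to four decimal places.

Put m_i = S'' at the i-th knot. Here h = (3, 1, 2) and Δ = (-8/3, 7, -1), so the interior equations h_(i-1)·m_(i-1) + 2(h_(i-1)+h_i)·m_i + h_i·m_(i+1) = 6(Δ_i − Δ_(i-1)) read
  3·m_0 + 8·m_1 + 1·m_2 = 6(Δ_1 - Δ_0) = 58
  1·m_1 + 6·m_2 + 2·m_3 = 6(Δ_2 - Δ_1) = -48
Natural end conditions: m_0 = m_3 = 0.
Hence m_0 = 0, m_1 = 396/47, m_2 = -442/47, m_3 = 0.
On [3, 4], with S_1(x) = a_1 + b_1·(x - 3) + c_1·(x - 3)² + d_1·(x - 3)³: c_1 = m_1/2 = 198/47, d_1 = (m_2 - m_1)/(6h_1) = -419/141, b_1 = Δ_1 - h_1(2m_1 + m_2)/6 = 812/141.

4.2128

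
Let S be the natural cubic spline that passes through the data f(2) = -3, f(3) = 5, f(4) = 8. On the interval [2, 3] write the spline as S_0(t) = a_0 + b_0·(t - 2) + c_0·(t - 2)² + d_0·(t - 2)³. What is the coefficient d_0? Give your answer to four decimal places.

Put M_i = S'' at the i-th knot. Here h = (1, 1) and Δ = (8, 3), so the interior equations h_(i-1)·M_(i-1) + 2(h_(i-1)+h_i)·M_i + h_i·M_(i+1) = 6(Δ_i − Δ_(i-1)) read
  1·M_0 + 4·M_1 + 1·M_2 = 6(Δ_1 - Δ_0) = -30
Natural end conditions: M_0 = M_2 = 0.
Solving the tridiagonal system: M_0 = 0, M_1 = -15/2, M_2 = 0.
On [2, 3], with S_0(t) = a_0 + b_0·(t - 2) + c_0·(t - 2)² + d_0·(t - 2)³: c_0 = M_0/2 = 0, d_0 = (M_1 - M_0)/(6h_0) = -5/4, b_0 = Δ_0 - h_0(2M_0 + M_1)/6 = 37/4.

-1.2500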